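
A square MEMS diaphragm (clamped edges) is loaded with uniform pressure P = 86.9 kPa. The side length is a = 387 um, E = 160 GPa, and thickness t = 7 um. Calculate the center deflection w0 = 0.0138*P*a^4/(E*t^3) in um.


Step 1: Convert pressure to compatible units (E is in GPa, so P in GPa).
P = 86.9 kPa = 86.9e-6 GPa
Step 2: Compute numerator: 0.0138 * P * a^4.
a^4 = 387^4 = 22430753361
numerator = 0.0138 * 86.9e-6 * 22430753361 = 2.68994e+04
Step 3: Compute denominator: E * t^3 = 160 * 7^3 = 54880
Step 4: w0 = numerator / denominator = 2.68994e+04 / 54880 = 0.4901 um


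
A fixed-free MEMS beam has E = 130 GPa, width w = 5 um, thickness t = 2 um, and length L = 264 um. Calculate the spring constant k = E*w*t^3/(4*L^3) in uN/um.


Step 1: Convert E to consistent units (1 GPa = 1000 uN/um^2).
E = 130 GPa = 130000 uN/um^2
Step 2: Compute t^3 = 2^3 = 8
Step 3: Compute L^3 = 264^3 = 18399744
Step 4: k = 130000 * 5 * 8 / (4 * 18399744)
k = 0.0707 uN/um


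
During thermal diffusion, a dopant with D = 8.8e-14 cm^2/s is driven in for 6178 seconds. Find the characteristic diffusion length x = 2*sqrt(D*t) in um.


Step 1: Compute D*t = 8.8e-14 * 6178 = 5.43664e-10 cm^2
Step 2: sqrt(D*t) = 2.3317e-05 cm
Step 3: x = 2 * 2.3317e-05 cm = 4.6634e-05 cm
Step 4: Convert to um (1 cm = 1e4 um): x = 0.466 um


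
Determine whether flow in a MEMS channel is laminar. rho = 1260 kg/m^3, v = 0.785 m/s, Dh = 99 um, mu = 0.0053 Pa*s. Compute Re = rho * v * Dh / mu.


Step 1: Convert Dh to meters: Dh = 99e-6 m
Step 2: Re = rho * v * Dh / mu
Re = 1260 * 0.785 * 99e-6 / 0.0053
Re = 18.476
Since Re = 18.476 is below ~2300, the flow is laminar.


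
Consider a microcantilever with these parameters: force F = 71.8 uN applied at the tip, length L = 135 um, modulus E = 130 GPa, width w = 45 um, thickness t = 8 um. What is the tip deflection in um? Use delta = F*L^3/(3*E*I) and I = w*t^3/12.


Step 1: Calculate the second moment of area.
I = w * t^3 / 12 = 45 * 8^3 / 12 = 1920.0 um^4
Step 2: Convert E to consistent units (1 GPa = 1000 uN/um^2).
E = 130 GPa = 130000 uN/um^2
Step 3: Calculate tip deflection.
delta = F * L^3 / (3 * E * I)
delta = 71.8 * 135^3 / (3 * 130000 * 1920.0)
delta = 0.2359 um


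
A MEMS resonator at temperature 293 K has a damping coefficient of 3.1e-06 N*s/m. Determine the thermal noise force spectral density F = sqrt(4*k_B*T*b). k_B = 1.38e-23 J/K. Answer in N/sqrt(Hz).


Step 1: Compute 4 * k_B * T * b
= 4 * 1.38e-23 * 293 * 3.1e-06
= 5.0138e-26 N^2/Hz
Step 2: F_noise = sqrt(5.0138e-26)
F_noise = 2.24e-13 N/sqrt(Hz)


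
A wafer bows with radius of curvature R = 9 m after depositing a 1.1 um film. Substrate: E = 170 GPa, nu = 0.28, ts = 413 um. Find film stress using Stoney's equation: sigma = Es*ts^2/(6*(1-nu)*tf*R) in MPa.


Step 1: Compute numerator: Es * ts^2 = 170 * 413^2 = 28996730 (GPa*um^2)
Step 2: Compute denominator (R in um): 6*(1-nu)*tf*R = 6*0.72*1.1*9e6 = 42768000.0 (um^2)
Step 3: sigma (GPa) = 28996730 / 42768000.0 = 6.78001e-01 GPa
Step 4: Convert to MPa (x1000): sigma = 678.0 MPa


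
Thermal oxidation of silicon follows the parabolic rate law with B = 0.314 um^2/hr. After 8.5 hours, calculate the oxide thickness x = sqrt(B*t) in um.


Step 1: Compute B*t = 0.314 * 8.5 = 2.669
Step 2: x = sqrt(2.669)
x = 1.634 um


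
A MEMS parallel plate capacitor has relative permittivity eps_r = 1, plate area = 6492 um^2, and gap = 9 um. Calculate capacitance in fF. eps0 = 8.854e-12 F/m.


Step 1: Convert area to m^2: A = 6492e-12 m^2
Step 2: Convert gap to m: d = 9e-6 m
Step 3: C = eps0 * eps_r * A / d
C = 8.854e-12 * 1 * 6492e-12 / 9e-6
Step 4: Convert to fF (multiply by 1e15).
C = 6.39 fF


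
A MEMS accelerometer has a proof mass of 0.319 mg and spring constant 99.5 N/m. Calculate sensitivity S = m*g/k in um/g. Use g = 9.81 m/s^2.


Step 1: Convert mass: m = 0.319 mg = 3.19e-07 kg
Step 2: S = m * g / k = 3.19e-07 * 9.81 / 99.5
Step 3: S = 3.15e-08 m/g
Step 4: Convert to um/g: S = 0.031 um/g


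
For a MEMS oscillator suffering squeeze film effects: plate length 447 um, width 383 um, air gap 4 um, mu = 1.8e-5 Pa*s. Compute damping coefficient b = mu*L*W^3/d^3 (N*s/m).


Step 1: Convert to SI.
L = 447e-6 m, W = 383e-6 m, d = 4e-6 m
Step 2: W^3 = (383e-6)^3 = 5.62e-11 m^3
Step 3: d^3 = (4e-6)^3 = 6.40e-17 m^3
Step 4: b = 1.8e-5 * 447e-6 * 5.62e-11 / 6.40e-17
b = 7.06e-03 N*s/m


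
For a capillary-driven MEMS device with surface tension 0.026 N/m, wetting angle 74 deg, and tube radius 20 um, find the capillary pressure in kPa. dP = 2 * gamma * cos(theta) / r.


Step 1: cos(74 deg) = 0.2756
Step 2: Convert r to m: r = 20e-6 m
Step 3: dP = 2 * 0.026 * 0.2756 / 20e-6 = 716.6 Pa
Step 4: Convert Pa to kPa (divide by 1000).
dP = 0.72 kPa


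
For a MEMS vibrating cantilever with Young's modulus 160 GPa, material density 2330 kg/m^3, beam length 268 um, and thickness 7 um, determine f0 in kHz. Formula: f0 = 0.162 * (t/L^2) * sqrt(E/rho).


Step 1: Convert units to SI.
t_SI = 7e-6 m, L_SI = 268e-6 m
Step 2: Calculate sqrt(E/rho).
sqrt(160e9 / 2330) = 8286.71 m/s
Step 3: Compute f0.
f0 = 0.162 * 7e-6 / (268e-6)^2 * 8286.71 = 130835.5 Hz = 130.84 kHz


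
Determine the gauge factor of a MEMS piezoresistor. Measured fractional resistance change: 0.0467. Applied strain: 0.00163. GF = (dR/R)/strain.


Step 1: Identify values.
dR/R = 0.0467, strain = 0.00163
Step 2: GF = (dR/R) / strain = 0.0467 / 0.00163
GF = 28.7


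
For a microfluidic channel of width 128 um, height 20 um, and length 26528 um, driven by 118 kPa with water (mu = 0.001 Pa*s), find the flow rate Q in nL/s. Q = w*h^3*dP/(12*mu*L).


Step 1: Convert all dimensions to SI (meters).
w = 128e-6 m, h = 20e-6 m, L = 26528e-6 m, dP = 118e3 Pa
Step 2: Q = w * h^3 * dP / (12 * mu * L)
Q = 128e-6 * (20e-6)^3 * 118e3 / (12 * 0.001 * 26528e-6) = 3.7957378e-10 m^3/s
Step 3: Convert Q from m^3/s to nL/s (1 m^3 = 1e12 nL, so multiply by 1e12).
Q = 379.574 nL/s


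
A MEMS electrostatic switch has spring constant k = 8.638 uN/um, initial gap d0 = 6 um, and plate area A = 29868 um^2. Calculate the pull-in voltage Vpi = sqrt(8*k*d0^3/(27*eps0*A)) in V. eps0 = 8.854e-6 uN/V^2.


Step 1: Compute numerator: 8 * k * d0^3 = 8 * 8.638 * 6^3 = 14926.464
Step 2: Compute denominator: 27 * eps0 * A = 27 * 8.854e-6 * 29868 = 7.140184
Step 3: Vpi = sqrt(14926.464 / 7.140184)
Vpi = 45.72 V


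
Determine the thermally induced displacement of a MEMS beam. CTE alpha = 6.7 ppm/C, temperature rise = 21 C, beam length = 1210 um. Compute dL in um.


Step 1: Convert CTE: alpha = 6.7 ppm/C = 6.7e-6 /C
Step 2: dL = 6.7e-6 * 21 * 1210
dL = 0.1702 um


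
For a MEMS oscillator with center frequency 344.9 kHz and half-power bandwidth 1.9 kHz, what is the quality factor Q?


Step 1: Q = f0 / bandwidth
Step 2: Q = 344.9 / 1.9
Q = 181.5


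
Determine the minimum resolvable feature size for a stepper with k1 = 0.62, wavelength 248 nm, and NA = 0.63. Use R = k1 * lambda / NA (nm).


Step 1: Identify values: k1 = 0.62, lambda = 248 nm, NA = 0.63
Step 2: R = k1 * lambda / NA
R = 0.62 * 248 / 0.63
R = 244.1 nm


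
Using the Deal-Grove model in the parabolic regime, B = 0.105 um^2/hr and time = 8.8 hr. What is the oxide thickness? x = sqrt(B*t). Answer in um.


Step 1: Compute B*t = 0.105 * 8.8 = 0.924
Step 2: x = sqrt(0.924)
x = 0.961 um


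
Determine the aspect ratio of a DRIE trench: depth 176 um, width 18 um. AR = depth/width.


Step 1: AR = depth / width
Step 2: AR = 176 / 18
AR = 9.8


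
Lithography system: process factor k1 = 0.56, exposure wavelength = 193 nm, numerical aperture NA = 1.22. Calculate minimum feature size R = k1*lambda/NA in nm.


Step 1: Identify values: k1 = 0.56, lambda = 193 nm, NA = 1.22
Step 2: R = k1 * lambda / NA
R = 0.56 * 193 / 1.22
R = 88.6 nm


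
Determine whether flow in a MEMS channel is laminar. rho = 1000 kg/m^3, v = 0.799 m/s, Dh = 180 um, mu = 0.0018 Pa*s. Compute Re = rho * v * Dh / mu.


Step 1: Convert Dh to meters: Dh = 180e-6 m
Step 2: Re = rho * v * Dh / mu
Re = 1000 * 0.799 * 180e-6 / 0.0018
Re = 79.9
Since Re = 79.9 is below ~2300, the flow is laminar.


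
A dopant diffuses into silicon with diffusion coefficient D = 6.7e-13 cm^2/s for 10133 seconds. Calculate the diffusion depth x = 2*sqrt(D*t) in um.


Step 1: Compute D*t = 6.7e-13 * 10133 = 6.78911e-09 cm^2
Step 2: sqrt(D*t) = 8.23961e-05 cm
Step 3: x = 2 * 8.23961e-05 cm = 1.647922e-04 cm
Step 4: Convert to um (1 cm = 1e4 um): x = 1.648 um


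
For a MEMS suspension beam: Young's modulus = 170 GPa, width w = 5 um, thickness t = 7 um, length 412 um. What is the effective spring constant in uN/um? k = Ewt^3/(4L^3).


Step 1: Convert E to consistent units (1 GPa = 1000 uN/um^2).
E = 170 GPa = 170000 uN/um^2
Step 2: Compute t^3 = 7^3 = 343
Step 3: Compute L^3 = 412^3 = 69934528
Step 4: k = 170000 * 5 * 343 / (4 * 69934528)
k = 1.0422 uN/um


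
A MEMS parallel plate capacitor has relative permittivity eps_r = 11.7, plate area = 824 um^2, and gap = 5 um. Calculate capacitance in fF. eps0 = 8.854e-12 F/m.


Step 1: Convert area to m^2: A = 824e-12 m^2
Step 2: Convert gap to m: d = 5e-6 m
Step 3: C = eps0 * eps_r * A / d
C = 8.854e-12 * 11.7 * 824e-12 / 5e-6
Step 4: Convert to fF (multiply by 1e15).
C = 17.07 fF


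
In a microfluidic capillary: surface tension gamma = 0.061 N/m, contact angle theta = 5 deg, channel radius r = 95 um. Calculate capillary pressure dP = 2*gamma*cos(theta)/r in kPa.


Step 1: cos(5 deg) = 0.9962
Step 2: Convert r to m: r = 95e-6 m
Step 3: dP = 2 * 0.061 * 0.9962 / 95e-6 = 1279.3 Pa
Step 4: Convert Pa to kPa (divide by 1000).
dP = 1.28 kPa


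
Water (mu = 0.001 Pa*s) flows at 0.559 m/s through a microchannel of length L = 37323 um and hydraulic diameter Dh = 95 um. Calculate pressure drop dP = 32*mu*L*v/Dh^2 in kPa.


Step 1: Convert to SI: L = 37323e-6 m, Dh = 95e-6 m
Step 2: dP = 32 * 0.001 * 37323e-6 * 0.559 / (95e-6)^2
Step 3: dP = 73976.05 Pa
Step 4: Convert to kPa: dP = 73.98 kPa


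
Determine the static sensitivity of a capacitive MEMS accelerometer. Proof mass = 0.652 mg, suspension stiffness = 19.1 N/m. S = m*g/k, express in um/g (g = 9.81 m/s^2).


Step 1: Convert mass: m = 0.652 mg = 6.52e-07 kg
Step 2: S = m * g / k = 6.52e-07 * 9.81 / 19.1
Step 3: S = 3.35e-07 m/g
Step 4: Convert to um/g: S = 0.335 um/g


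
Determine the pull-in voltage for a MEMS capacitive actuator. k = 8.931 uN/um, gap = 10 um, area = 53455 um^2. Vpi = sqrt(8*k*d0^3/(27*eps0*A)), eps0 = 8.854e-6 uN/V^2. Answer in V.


Step 1: Compute numerator: 8 * k * d0^3 = 8 * 8.931 * 10^3 = 71448.0
Step 2: Compute denominator: 27 * eps0 * A = 27 * 8.854e-6 * 53455 = 12.778845
Step 3: Vpi = sqrt(71448.0 / 12.778845)
Vpi = 74.77 V


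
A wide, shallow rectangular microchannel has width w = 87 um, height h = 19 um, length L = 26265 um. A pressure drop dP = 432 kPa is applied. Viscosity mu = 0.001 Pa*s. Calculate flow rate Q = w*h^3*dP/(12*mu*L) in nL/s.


Step 1: Convert all dimensions to SI (meters).
w = 87e-6 m, h = 19e-6 m, L = 26265e-6 m, dP = 432e3 Pa
Step 2: Q = w * h^3 * dP / (12 * mu * L)
Q = 87e-6 * (19e-6)^3 * 432e3 / (12 * 0.001 * 26265e-6) = 8.1790931e-10 m^3/s
Step 3: Convert Q from m^3/s to nL/s (1 m^3 = 1e12 nL, so multiply by 1e12).
Q = 817.909 nL/s


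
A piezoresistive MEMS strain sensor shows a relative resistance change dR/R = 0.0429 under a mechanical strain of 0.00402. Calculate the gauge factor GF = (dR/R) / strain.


Step 1: Identify values.
dR/R = 0.0429, strain = 0.00402
Step 2: GF = (dR/R) / strain = 0.0429 / 0.00402
GF = 10.7


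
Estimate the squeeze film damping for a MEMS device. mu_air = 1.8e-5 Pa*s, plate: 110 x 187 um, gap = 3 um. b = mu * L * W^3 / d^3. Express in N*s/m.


Step 1: Convert to SI.
L = 110e-6 m, W = 187e-6 m, d = 3e-6 m
Step 2: W^3 = (187e-6)^3 = 6.54e-12 m^3
Step 3: d^3 = (3e-6)^3 = 2.70e-17 m^3
Step 4: b = 1.8e-5 * 110e-6 * 6.54e-12 / 2.70e-17
b = 4.80e-04 N*s/m


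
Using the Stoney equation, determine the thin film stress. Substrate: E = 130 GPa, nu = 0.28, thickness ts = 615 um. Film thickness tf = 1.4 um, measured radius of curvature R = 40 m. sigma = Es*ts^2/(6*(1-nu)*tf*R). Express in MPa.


Step 1: Compute numerator: Es * ts^2 = 130 * 615^2 = 49169250 (GPa*um^2)
Step 2: Compute denominator (R in um): 6*(1-nu)*tf*R = 6*0.72*1.4*40e6 = 241920000.0 (um^2)
Step 3: sigma (GPa) = 49169250 / 241920000.0 = 2.03246e-01 GPa
Step 4: Convert to MPa (x1000): sigma = 203.2 MPa


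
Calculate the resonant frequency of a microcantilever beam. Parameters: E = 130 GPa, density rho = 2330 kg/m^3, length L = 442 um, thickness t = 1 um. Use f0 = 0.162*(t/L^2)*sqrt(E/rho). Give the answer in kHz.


Step 1: Convert units to SI.
t_SI = 1e-6 m, L_SI = 442e-6 m
Step 2: Calculate sqrt(E/rho).
sqrt(130e9 / 2330) = 7469.54 m/s
Step 3: Compute f0.
f0 = 0.162 * 1e-6 / (442e-6)^2 * 7469.54 = 6193.9 Hz = 6.19 kHz


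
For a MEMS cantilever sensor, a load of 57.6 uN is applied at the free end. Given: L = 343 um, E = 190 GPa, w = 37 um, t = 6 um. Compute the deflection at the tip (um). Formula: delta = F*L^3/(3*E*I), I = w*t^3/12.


Step 1: Calculate the second moment of area.
I = w * t^3 / 12 = 37 * 6^3 / 12 = 666.0 um^4
Step 2: Convert E to consistent units (1 GPa = 1000 uN/um^2).
E = 190 GPa = 190000 uN/um^2
Step 3: Calculate tip deflection.
delta = F * L^3 / (3 * E * I)
delta = 57.6 * 343^3 / (3 * 190000 * 666.0)
delta = 6.1229 um


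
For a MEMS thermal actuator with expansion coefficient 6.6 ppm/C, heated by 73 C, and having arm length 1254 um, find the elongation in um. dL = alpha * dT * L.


Step 1: Convert CTE: alpha = 6.6 ppm/C = 6.6e-6 /C
Step 2: dL = 6.6e-6 * 73 * 1254
dL = 0.6042 um


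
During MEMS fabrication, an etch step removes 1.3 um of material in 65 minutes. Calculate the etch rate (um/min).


Step 1: Etch rate = depth / time
Step 2: rate = 1.3 / 65
rate = 0.02 um/min


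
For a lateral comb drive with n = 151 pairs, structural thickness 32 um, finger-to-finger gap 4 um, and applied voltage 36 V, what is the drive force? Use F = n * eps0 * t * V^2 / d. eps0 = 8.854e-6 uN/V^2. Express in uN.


Step 1: Parameters: n=151, eps0=8.854e-6 uN/V^2, t=32 um, V=36 V, d=4 um
Step 2: V^2 = 1296
Step 3: F = 151 * 8.854e-6 * 32 * 1296 / 4
F = 13.862 uN


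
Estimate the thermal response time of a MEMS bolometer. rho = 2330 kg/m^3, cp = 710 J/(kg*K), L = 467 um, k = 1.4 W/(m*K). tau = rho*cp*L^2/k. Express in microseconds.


Step 1: Convert L to m: L = 467e-6 m
Step 2: L^2 = (467e-6)^2 = 2.18089e-07 m^2
Step 3: tau = 2330 * 710 * 2.18089e-07 / 1.4 = 2.5770330907e-01 s
Step 4: Convert to microseconds (multiply by 1e6).
tau = 257703.309 us


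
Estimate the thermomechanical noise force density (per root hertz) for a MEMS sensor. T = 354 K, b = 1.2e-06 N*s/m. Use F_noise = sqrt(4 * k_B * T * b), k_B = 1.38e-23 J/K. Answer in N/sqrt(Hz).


Step 1: Compute 4 * k_B * T * b
= 4 * 1.38e-23 * 354 * 1.2e-06
= 2.3449e-26 N^2/Hz
Step 2: F_noise = sqrt(2.3449e-26)
F_noise = 1.53e-13 N/sqrt(Hz)


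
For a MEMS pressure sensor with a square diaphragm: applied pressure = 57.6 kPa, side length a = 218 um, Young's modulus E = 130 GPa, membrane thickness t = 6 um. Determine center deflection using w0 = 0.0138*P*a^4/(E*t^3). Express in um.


Step 1: Convert pressure to compatible units (E is in GPa, so P in GPa).
P = 57.6 kPa = 57.6e-6 GPa
Step 2: Compute numerator: 0.0138 * P * a^4.
a^4 = 218^4 = 2258530576
numerator = 0.0138 * 57.6e-6 * 2258530576 = 1.7953e+03
Step 3: Compute denominator: E * t^3 = 130 * 6^3 = 28080
Step 4: w0 = numerator / denominator = 1.7953e+03 / 28080 = 0.0639 um


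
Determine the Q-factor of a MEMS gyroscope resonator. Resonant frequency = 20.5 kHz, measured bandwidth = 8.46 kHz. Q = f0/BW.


Step 1: Q = f0 / bandwidth
Step 2: Q = 20.5 / 8.46
Q = 2.4


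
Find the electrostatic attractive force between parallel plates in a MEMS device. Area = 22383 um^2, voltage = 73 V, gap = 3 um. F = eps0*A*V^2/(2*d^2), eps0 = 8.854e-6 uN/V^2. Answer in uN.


Step 1: Identify parameters.
eps0 = 8.854e-6 uN/V^2, A = 22383 um^2, V = 73 V, d = 3 um
Step 2: Compute V^2 = 73^2 = 5329
Step 3: Compute d^2 = 3^2 = 9
Step 4: F = 0.5 * 8.854e-6 * 22383 * 5329 / 9
F = 58.672 uN


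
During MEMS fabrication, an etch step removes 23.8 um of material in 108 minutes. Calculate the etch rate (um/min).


Step 1: Etch rate = depth / time
Step 2: rate = 23.8 / 108
rate = 0.22 um/min


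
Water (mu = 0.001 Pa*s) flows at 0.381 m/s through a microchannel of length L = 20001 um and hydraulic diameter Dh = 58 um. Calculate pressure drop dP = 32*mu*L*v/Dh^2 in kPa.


Step 1: Convert to SI: L = 20001e-6 m, Dh = 58e-6 m
Step 2: dP = 32 * 0.001 * 20001e-6 * 0.381 / (58e-6)^2
Step 3: dP = 72488.76 Pa
Step 4: Convert to kPa: dP = 72.49 kPa


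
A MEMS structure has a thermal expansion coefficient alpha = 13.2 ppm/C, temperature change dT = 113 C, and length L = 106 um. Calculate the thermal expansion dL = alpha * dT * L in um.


Step 1: Convert CTE: alpha = 13.2 ppm/C = 13.2e-6 /C
Step 2: dL = 13.2e-6 * 113 * 106
dL = 0.1581 um


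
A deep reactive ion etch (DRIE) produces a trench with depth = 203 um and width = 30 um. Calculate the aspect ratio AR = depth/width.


Step 1: AR = depth / width
Step 2: AR = 203 / 30
AR = 6.8


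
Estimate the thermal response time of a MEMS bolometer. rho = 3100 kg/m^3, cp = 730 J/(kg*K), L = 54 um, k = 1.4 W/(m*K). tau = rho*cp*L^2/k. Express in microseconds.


Step 1: Convert L to m: L = 54e-6 m
Step 2: L^2 = (54e-6)^2 = 2.916e-09 m^2
Step 3: tau = 3100 * 730 * 2.916e-09 / 1.4 = 4.71350571e-03 s
Step 4: Convert to microseconds (multiply by 1e6).
tau = 4713.506 us


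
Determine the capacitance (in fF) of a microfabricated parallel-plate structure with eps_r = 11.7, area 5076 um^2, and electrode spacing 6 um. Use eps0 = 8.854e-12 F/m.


Step 1: Convert area to m^2: A = 5076e-12 m^2
Step 2: Convert gap to m: d = 6e-6 m
Step 3: C = eps0 * eps_r * A / d
C = 8.854e-12 * 11.7 * 5076e-12 / 6e-6
Step 4: Convert to fF (multiply by 1e15).
C = 87.64 fF


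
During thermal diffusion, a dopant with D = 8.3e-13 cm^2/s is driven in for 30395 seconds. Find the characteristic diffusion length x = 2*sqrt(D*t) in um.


Step 1: Compute D*t = 8.3e-13 * 30395 = 2.522785e-08 cm^2
Step 2: sqrt(D*t) = 1.58833e-04 cm
Step 3: x = 2 * 1.58833e-04 cm = 3.17666e-04 cm
Step 4: Convert to um (1 cm = 1e4 um): x = 3.177 um


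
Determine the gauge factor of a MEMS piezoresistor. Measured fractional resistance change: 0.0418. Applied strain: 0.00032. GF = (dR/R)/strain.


Step 1: Identify values.
dR/R = 0.0418, strain = 0.00032
Step 2: GF = (dR/R) / strain = 0.0418 / 0.00032
GF = 130.6


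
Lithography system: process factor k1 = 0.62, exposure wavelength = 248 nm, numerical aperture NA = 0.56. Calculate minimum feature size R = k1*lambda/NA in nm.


Step 1: Identify values: k1 = 0.62, lambda = 248 nm, NA = 0.56
Step 2: R = k1 * lambda / NA
R = 0.62 * 248 / 0.56
R = 274.6 nm


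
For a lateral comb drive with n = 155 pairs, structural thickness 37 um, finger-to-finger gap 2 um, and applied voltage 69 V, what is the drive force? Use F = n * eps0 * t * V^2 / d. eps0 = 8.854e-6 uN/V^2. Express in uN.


Step 1: Parameters: n=155, eps0=8.854e-6 uN/V^2, t=37 um, V=69 V, d=2 um
Step 2: V^2 = 4761
Step 3: F = 155 * 8.854e-6 * 37 * 4761 / 2
F = 120.876 uN


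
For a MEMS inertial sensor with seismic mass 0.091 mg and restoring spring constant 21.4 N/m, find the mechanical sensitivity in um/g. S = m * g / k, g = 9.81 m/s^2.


Step 1: Convert mass: m = 0.091 mg = 9.10e-08 kg
Step 2: S = m * g / k = 9.10e-08 * 9.81 / 21.4
Step 3: S = 4.17e-08 m/g
Step 4: Convert to um/g: S = 0.042 um/g


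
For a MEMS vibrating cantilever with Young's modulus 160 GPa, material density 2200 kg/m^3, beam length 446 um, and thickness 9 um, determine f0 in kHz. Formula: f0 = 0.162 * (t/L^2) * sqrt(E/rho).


Step 1: Convert units to SI.
t_SI = 9e-6 m, L_SI = 446e-6 m
Step 2: Calculate sqrt(E/rho).
sqrt(160e9 / 2200) = 8528.03 m/s
Step 3: Compute f0.
f0 = 0.162 * 9e-6 / (446e-6)^2 * 8528.03 = 62508.1 Hz = 62.51 kHz


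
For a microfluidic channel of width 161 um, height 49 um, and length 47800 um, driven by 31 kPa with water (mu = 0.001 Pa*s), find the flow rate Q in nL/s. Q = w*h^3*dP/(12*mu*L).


Step 1: Convert all dimensions to SI (meters).
w = 161e-6 m, h = 49e-6 m, L = 47800e-6 m, dP = 31e3 Pa
Step 2: Q = w * h^3 * dP / (12 * mu * L)
Q = 161e-6 * (49e-6)^3 * 31e3 / (12 * 0.001 * 47800e-6) = 1.02368577e-09 m^3/s
Step 3: Convert Q from m^3/s to nL/s (1 m^3 = 1e12 nL, so multiply by 1e12).
Q = 1023.686 nL/s


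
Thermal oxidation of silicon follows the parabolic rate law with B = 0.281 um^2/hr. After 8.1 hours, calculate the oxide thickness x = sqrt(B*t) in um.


Step 1: Compute B*t = 0.281 * 8.1 = 2.2761
Step 2: x = sqrt(2.2761)
x = 1.509 um


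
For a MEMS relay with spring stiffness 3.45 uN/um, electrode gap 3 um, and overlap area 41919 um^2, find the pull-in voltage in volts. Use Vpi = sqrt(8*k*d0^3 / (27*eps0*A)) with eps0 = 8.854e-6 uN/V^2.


Step 1: Compute numerator: 8 * k * d0^3 = 8 * 3.45 * 3^3 = 745.2
Step 2: Compute denominator: 27 * eps0 * A = 27 * 8.854e-6 * 41919 = 10.021072
Step 3: Vpi = sqrt(745.2 / 10.021072)
Vpi = 8.62 V


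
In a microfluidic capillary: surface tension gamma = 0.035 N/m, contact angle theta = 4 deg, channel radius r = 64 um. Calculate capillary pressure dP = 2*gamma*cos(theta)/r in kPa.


Step 1: cos(4 deg) = 0.9976
Step 2: Convert r to m: r = 64e-6 m
Step 3: dP = 2 * 0.035 * 0.9976 / 64e-6 = 1091.1 Pa
Step 4: Convert Pa to kPa (divide by 1000).
dP = 1.09 kPa


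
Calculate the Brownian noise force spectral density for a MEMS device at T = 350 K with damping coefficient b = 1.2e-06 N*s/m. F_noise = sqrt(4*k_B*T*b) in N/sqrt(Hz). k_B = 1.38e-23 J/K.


Step 1: Compute 4 * k_B * T * b
= 4 * 1.38e-23 * 350 * 1.2e-06
= 2.3184e-26 N^2/Hz
Step 2: F_noise = sqrt(2.3184e-26)
F_noise = 1.52e-13 N/sqrt(Hz)


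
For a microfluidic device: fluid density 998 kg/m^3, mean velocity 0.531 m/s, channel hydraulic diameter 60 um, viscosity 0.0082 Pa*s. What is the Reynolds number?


Step 1: Convert Dh to meters: Dh = 60e-6 m
Step 2: Re = rho * v * Dh / mu
Re = 998 * 0.531 * 60e-6 / 0.0082
Re = 3.878


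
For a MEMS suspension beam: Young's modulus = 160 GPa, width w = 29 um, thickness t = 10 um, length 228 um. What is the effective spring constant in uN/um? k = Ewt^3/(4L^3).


Step 1: Convert E to consistent units (1 GPa = 1000 uN/um^2).
E = 160 GPa = 160000 uN/um^2
Step 2: Compute t^3 = 10^3 = 1000
Step 3: Compute L^3 = 228^3 = 11852352
Step 4: k = 160000 * 29 * 1000 / (4 * 11852352)
k = 97.8709 uN/um


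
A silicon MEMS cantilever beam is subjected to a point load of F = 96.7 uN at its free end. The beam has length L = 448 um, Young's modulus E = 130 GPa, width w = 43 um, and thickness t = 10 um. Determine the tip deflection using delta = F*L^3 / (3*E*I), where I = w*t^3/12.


Step 1: Calculate the second moment of area.
I = w * t^3 / 12 = 43 * 10^3 / 12 = 3583.3333 um^4
Step 2: Convert E to consistent units (1 GPa = 1000 uN/um^2).
E = 130 GPa = 130000 uN/um^2
Step 3: Calculate tip deflection.
delta = F * L^3 / (3 * E * I)
delta = 96.7 * 448^3 / (3 * 130000 * 3583.3333)
delta = 6.2217 um


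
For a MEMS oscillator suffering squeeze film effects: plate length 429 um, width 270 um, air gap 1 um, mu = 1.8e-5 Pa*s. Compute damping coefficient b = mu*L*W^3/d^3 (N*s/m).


Step 1: Convert to SI.
L = 429e-6 m, W = 270e-6 m, d = 1e-6 m
Step 2: W^3 = (270e-6)^3 = 1.97e-11 m^3
Step 3: d^3 = (1e-6)^3 = 1.00e-18 m^3
Step 4: b = 1.8e-5 * 429e-6 * 1.97e-11 / 1.00e-18
b = 1.52e-01 N*s/m


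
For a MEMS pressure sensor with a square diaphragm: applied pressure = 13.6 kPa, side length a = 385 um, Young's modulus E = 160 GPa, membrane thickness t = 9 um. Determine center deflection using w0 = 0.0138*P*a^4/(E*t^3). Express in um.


Step 1: Convert pressure to compatible units (E is in GPa, so P in GPa).
P = 13.6 kPa = 13.6e-6 GPa
Step 2: Compute numerator: 0.0138 * P * a^4.
a^4 = 385^4 = 21970650625
numerator = 0.0138 * 13.6e-6 * 21970650625 = 4.1235e+03
Step 3: Compute denominator: E * t^3 = 160 * 9^3 = 116640
Step 4: w0 = numerator / denominator = 4.1235e+03 / 116640 = 0.0354 um


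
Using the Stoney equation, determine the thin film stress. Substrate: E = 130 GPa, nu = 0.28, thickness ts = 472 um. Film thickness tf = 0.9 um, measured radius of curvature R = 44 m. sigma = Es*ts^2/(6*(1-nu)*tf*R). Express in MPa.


Step 1: Compute numerator: Es * ts^2 = 130 * 472^2 = 28961920 (GPa*um^2)
Step 2: Compute denominator (R in um): 6*(1-nu)*tf*R = 6*0.72*0.9*44e6 = 171072000.0 (um^2)
Step 3: sigma (GPa) = 28961920 / 171072000.0 = 1.69297e-01 GPa
Step 4: Convert to MPa (x1000): sigma = 169.3 MPa


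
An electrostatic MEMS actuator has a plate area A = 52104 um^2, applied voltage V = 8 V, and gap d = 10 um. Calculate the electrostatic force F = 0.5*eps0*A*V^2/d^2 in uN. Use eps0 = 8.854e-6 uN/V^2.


Step 1: Identify parameters.
eps0 = 8.854e-6 uN/V^2, A = 52104 um^2, V = 8 V, d = 10 um
Step 2: Compute V^2 = 8^2 = 64
Step 3: Compute d^2 = 10^2 = 100
Step 4: F = 0.5 * 8.854e-6 * 52104 * 64 / 100
F = 0.148 uN


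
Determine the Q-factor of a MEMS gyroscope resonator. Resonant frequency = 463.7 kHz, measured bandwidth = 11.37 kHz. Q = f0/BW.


Step 1: Q = f0 / bandwidth
Step 2: Q = 463.7 / 11.37
Q = 40.8


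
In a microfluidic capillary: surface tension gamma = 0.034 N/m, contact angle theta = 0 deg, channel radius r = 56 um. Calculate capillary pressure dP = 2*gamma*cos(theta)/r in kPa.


Step 1: cos(0 deg) = 1.0
Step 2: Convert r to m: r = 56e-6 m
Step 3: dP = 2 * 0.034 * 1.0 / 56e-6 = 1214.3 Pa
Step 4: Convert Pa to kPa (divide by 1000).
dP = 1.21 kPa


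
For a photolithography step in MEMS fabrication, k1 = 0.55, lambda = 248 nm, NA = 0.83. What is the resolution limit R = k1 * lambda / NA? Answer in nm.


Step 1: Identify values: k1 = 0.55, lambda = 248 nm, NA = 0.83
Step 2: R = k1 * lambda / NA
R = 0.55 * 248 / 0.83
R = 164.3 nm


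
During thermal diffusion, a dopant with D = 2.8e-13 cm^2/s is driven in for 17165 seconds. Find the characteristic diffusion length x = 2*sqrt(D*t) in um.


Step 1: Compute D*t = 2.8e-13 * 17165 = 4.8062e-09 cm^2
Step 2: sqrt(D*t) = 6.93268e-05 cm
Step 3: x = 2 * 6.93268e-05 cm = 1.386536e-04 cm
Step 4: Convert to um (1 cm = 1e4 um): x = 1.387 um


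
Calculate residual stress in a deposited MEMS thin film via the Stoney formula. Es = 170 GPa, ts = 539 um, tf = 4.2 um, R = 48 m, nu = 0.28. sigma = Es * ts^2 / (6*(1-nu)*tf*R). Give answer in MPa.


Step 1: Compute numerator: Es * ts^2 = 170 * 539^2 = 49388570 (GPa*um^2)
Step 2: Compute denominator (R in um): 6*(1-nu)*tf*R = 6*0.72*4.2*48e6 = 870912000.0 (um^2)
Step 3: sigma (GPa) = 49388570 / 870912000.0 = 5.6709e-02 GPa
Step 4: Convert to MPa (x1000): sigma = 56.7 MPa


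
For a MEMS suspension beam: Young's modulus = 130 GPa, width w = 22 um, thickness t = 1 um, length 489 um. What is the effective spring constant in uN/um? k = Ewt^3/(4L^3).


Step 1: Convert E to consistent units (1 GPa = 1000 uN/um^2).
E = 130 GPa = 130000 uN/um^2
Step 2: Compute t^3 = 1^3 = 1
Step 3: Compute L^3 = 489^3 = 116930169
Step 4: k = 130000 * 22 * 1 / (4 * 116930169)
k = 0.0061 uN/um


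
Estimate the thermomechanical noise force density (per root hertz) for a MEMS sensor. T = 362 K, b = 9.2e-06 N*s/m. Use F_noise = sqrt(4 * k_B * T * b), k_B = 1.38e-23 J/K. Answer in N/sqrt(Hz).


Step 1: Compute 4 * k_B * T * b
= 4 * 1.38e-23 * 362 * 9.2e-06
= 1.8384e-25 N^2/Hz
Step 2: F_noise = sqrt(1.8384e-25)
F_noise = 4.29e-13 N/sqrt(Hz)


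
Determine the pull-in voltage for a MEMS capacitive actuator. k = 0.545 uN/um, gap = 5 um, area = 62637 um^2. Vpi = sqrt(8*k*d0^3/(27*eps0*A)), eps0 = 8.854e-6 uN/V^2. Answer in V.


Step 1: Compute numerator: 8 * k * d0^3 = 8 * 0.545 * 5^3 = 545.0
Step 2: Compute denominator: 27 * eps0 * A = 27 * 8.854e-6 * 62637 = 14.973876
Step 3: Vpi = sqrt(545.0 / 14.973876)
Vpi = 6.03 V


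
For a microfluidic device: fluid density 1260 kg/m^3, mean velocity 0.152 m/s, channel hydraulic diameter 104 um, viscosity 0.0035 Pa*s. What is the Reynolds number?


Step 1: Convert Dh to meters: Dh = 104e-6 m
Step 2: Re = rho * v * Dh / mu
Re = 1260 * 0.152 * 104e-6 / 0.0035
Re = 5.691


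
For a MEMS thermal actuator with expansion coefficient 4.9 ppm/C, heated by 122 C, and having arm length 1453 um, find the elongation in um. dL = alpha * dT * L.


Step 1: Convert CTE: alpha = 4.9 ppm/C = 4.9e-6 /C
Step 2: dL = 4.9e-6 * 122 * 1453
dL = 0.8686 um


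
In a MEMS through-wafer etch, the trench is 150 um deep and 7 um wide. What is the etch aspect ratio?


Step 1: AR = depth / width
Step 2: AR = 150 / 7
AR = 21.4


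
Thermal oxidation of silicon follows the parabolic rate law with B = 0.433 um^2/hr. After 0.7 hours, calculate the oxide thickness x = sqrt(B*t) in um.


Step 1: Compute B*t = 0.433 * 0.7 = 0.3031
Step 2: x = sqrt(0.3031)
x = 0.551 um


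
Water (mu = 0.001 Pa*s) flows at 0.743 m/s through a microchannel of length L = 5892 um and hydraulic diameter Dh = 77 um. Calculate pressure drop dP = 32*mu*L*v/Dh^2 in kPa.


Step 1: Convert to SI: L = 5892e-6 m, Dh = 77e-6 m
Step 2: dP = 32 * 0.001 * 5892e-6 * 0.743 / (77e-6)^2
Step 3: dP = 23627.63 Pa
Step 4: Convert to kPa: dP = 23.63 kPa


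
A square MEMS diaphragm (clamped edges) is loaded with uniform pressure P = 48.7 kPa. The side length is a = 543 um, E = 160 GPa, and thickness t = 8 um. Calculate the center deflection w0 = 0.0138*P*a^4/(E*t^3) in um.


Step 1: Convert pressure to compatible units (E is in GPa, so P in GPa).
P = 48.7 kPa = 48.7e-6 GPa
Step 2: Compute numerator: 0.0138 * P * a^4.
a^4 = 543^4 = 86935932801
numerator = 0.0138 * 48.7e-6 * 86935932801 = 5.84262e+04
Step 3: Compute denominator: E * t^3 = 160 * 8^3 = 81920
Step 4: w0 = numerator / denominator = 5.84262e+04 / 81920 = 0.7132 um


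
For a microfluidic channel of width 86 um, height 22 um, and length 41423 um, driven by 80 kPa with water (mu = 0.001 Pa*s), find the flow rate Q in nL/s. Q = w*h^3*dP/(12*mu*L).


Step 1: Convert all dimensions to SI (meters).
w = 86e-6 m, h = 22e-6 m, L = 41423e-6 m, dP = 80e3 Pa
Step 2: Q = w * h^3 * dP / (12 * mu * L)
Q = 86e-6 * (22e-6)^3 * 80e3 / (12 * 0.001 * 41423e-6) = 1.4737835e-10 m^3/s
Step 3: Convert Q from m^3/s to nL/s (1 m^3 = 1e12 nL, so multiply by 1e12).
Q = 147.378 nL/s


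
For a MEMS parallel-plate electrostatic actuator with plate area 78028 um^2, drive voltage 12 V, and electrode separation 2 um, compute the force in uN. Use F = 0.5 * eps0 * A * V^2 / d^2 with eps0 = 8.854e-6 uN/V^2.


Step 1: Identify parameters.
eps0 = 8.854e-6 uN/V^2, A = 78028 um^2, V = 12 V, d = 2 um
Step 2: Compute V^2 = 12^2 = 144
Step 3: Compute d^2 = 2^2 = 4
Step 4: F = 0.5 * 8.854e-6 * 78028 * 144 / 4
F = 12.435 uN


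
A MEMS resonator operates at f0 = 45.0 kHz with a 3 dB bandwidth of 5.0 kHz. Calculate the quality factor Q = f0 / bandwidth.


Step 1: Q = f0 / bandwidth
Step 2: Q = 45.0 / 5.0
Q = 9.0


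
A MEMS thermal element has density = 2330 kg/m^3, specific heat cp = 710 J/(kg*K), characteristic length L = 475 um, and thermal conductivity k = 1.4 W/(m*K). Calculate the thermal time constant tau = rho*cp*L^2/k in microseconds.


Step 1: Convert L to m: L = 475e-6 m
Step 2: L^2 = (475e-6)^2 = 2.25625e-07 m^2
Step 3: tau = 2330 * 710 * 2.25625e-07 / 1.4 = 2.666081696e-01 s
Step 4: Convert to microseconds (multiply by 1e6).
tau = 266608.17 us


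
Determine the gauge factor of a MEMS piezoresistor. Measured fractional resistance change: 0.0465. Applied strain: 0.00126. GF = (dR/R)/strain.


Step 1: Identify values.
dR/R = 0.0465, strain = 0.00126
Step 2: GF = (dR/R) / strain = 0.0465 / 0.00126
GF = 36.9


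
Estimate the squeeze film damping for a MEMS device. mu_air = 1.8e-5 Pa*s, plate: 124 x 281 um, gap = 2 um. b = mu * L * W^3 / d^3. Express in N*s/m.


Step 1: Convert to SI.
L = 124e-6 m, W = 281e-6 m, d = 2e-6 m
Step 2: W^3 = (281e-6)^3 = 2.22e-11 m^3
Step 3: d^3 = (2e-6)^3 = 8.00e-18 m^3
Step 4: b = 1.8e-5 * 124e-6 * 2.22e-11 / 8.00e-18
b = 6.19e-03 N*s/m


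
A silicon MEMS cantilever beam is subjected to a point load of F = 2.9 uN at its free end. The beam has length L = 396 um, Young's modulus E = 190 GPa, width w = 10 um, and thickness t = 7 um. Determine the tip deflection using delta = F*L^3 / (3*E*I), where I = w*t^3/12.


Step 1: Calculate the second moment of area.
I = w * t^3 / 12 = 10 * 7^3 / 12 = 285.8333 um^4
Step 2: Convert E to consistent units (1 GPa = 1000 uN/um^2).
E = 190 GPa = 190000 uN/um^2
Step 3: Calculate tip deflection.
delta = F * L^3 / (3 * E * I)
delta = 2.9 * 396^3 / (3 * 190000 * 285.8333)
delta = 1.1053 um


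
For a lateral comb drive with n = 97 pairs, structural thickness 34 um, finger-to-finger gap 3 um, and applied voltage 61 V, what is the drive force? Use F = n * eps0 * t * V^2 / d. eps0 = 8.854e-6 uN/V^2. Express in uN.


Step 1: Parameters: n=97, eps0=8.854e-6 uN/V^2, t=34 um, V=61 V, d=3 um
Step 2: V^2 = 3721
Step 3: F = 97 * 8.854e-6 * 34 * 3721 / 3
F = 36.218 uN


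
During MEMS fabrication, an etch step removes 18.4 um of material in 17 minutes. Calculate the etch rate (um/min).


Step 1: Etch rate = depth / time
Step 2: rate = 18.4 / 17
rate = 1.082 um/min


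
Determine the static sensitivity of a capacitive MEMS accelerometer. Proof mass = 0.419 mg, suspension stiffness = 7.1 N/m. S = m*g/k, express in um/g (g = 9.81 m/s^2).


Step 1: Convert mass: m = 0.419 mg = 4.19e-07 kg
Step 2: S = m * g / k = 4.19e-07 * 9.81 / 7.1
Step 3: S = 5.79e-07 m/g
Step 4: Convert to um/g: S = 0.579 um/g


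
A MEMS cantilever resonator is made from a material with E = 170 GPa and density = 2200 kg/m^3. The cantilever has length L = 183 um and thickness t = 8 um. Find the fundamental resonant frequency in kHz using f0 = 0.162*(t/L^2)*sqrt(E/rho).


Step 1: Convert units to SI.
t_SI = 8e-6 m, L_SI = 183e-6 m
Step 2: Calculate sqrt(E/rho).
sqrt(170e9 / 2200) = 8790.49 m/s
Step 3: Compute f0.
f0 = 0.162 * 8e-6 / (183e-6)^2 * 8790.49 = 340185.6 Hz = 340.19 kHz


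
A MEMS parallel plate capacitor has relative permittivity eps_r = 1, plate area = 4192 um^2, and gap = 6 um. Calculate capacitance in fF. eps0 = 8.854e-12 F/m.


Step 1: Convert area to m^2: A = 4192e-12 m^2
Step 2: Convert gap to m: d = 6e-6 m
Step 3: C = eps0 * eps_r * A / d
C = 8.854e-12 * 1 * 4192e-12 / 6e-6
Step 4: Convert to fF (multiply by 1e15).
C = 6.19 fF


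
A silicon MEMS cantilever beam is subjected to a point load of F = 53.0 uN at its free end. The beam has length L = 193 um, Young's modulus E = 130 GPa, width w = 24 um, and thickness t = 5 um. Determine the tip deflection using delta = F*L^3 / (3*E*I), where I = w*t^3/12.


Step 1: Calculate the second moment of area.
I = w * t^3 / 12 = 24 * 5^3 / 12 = 250.0 um^4
Step 2: Convert E to consistent units (1 GPa = 1000 uN/um^2).
E = 130 GPa = 130000 uN/um^2
Step 3: Calculate tip deflection.
delta = F * L^3 / (3 * E * I)
delta = 53.0 * 193^3 / (3 * 130000 * 250.0)
delta = 3.9079 um


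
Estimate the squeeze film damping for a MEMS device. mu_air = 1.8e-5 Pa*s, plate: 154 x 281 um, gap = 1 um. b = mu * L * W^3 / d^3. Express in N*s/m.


Step 1: Convert to SI.
L = 154e-6 m, W = 281e-6 m, d = 1e-6 m
Step 2: W^3 = (281e-6)^3 = 2.22e-11 m^3
Step 3: d^3 = (1e-6)^3 = 1.00e-18 m^3
Step 4: b = 1.8e-5 * 154e-6 * 2.22e-11 / 1.00e-18
b = 6.15e-02 N*s/m


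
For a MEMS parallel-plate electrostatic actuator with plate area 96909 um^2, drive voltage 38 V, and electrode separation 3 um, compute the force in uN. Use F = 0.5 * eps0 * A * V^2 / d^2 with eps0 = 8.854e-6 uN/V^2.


Step 1: Identify parameters.
eps0 = 8.854e-6 uN/V^2, A = 96909 um^2, V = 38 V, d = 3 um
Step 2: Compute V^2 = 38^2 = 1444
Step 3: Compute d^2 = 3^2 = 9
Step 4: F = 0.5 * 8.854e-6 * 96909 * 1444 / 9
F = 68.833 uN


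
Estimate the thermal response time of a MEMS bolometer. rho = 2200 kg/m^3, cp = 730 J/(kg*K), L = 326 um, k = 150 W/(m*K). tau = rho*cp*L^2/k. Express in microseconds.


Step 1: Convert L to m: L = 326e-6 m
Step 2: L^2 = (326e-6)^2 = 1.06276e-07 m^2
Step 3: tau = 2200 * 730 * 1.06276e-07 / 150 = 1.13786171e-03 s
Step 4: Convert to microseconds (multiply by 1e6).
tau = 1137.862 us


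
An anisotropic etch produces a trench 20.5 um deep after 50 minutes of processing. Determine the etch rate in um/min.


Step 1: Etch rate = depth / time
Step 2: rate = 20.5 / 50
rate = 0.41 um/min


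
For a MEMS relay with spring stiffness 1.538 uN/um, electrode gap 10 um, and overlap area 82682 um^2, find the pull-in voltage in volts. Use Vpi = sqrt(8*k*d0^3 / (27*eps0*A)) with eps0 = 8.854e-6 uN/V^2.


Step 1: Compute numerator: 8 * k * d0^3 = 8 * 1.538 * 10^3 = 12304.0
Step 2: Compute denominator: 27 * eps0 * A = 27 * 8.854e-6 * 82682 = 19.765794
Step 3: Vpi = sqrt(12304.0 / 19.765794)
Vpi = 24.95 V


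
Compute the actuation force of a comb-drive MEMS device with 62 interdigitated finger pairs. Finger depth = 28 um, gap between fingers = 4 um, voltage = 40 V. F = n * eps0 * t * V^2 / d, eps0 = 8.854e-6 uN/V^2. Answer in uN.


Step 1: Parameters: n=62, eps0=8.854e-6 uN/V^2, t=28 um, V=40 V, d=4 um
Step 2: V^2 = 1600
Step 3: F = 62 * 8.854e-6 * 28 * 1600 / 4
F = 6.148 uN


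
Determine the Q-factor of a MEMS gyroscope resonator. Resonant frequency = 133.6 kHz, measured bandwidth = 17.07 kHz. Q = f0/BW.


Step 1: Q = f0 / bandwidth
Step 2: Q = 133.6 / 17.07
Q = 7.8


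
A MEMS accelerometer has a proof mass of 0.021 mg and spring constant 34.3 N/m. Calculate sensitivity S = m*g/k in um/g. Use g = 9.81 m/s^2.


Step 1: Convert mass: m = 0.021 mg = 2.10e-08 kg
Step 2: S = m * g / k = 2.10e-08 * 9.81 / 34.3
Step 3: S = 6.01e-09 m/g
Step 4: Convert to um/g: S = 0.006 um/g


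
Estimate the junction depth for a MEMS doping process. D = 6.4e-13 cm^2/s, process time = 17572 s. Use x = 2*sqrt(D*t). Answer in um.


Step 1: Compute D*t = 6.4e-13 * 17572 = 1.124608e-08 cm^2
Step 2: sqrt(D*t) = 1.06048e-04 cm
Step 3: x = 2 * 1.06048e-04 cm = 2.12096e-04 cm
Step 4: Convert to um (1 cm = 1e4 um): x = 2.121 um


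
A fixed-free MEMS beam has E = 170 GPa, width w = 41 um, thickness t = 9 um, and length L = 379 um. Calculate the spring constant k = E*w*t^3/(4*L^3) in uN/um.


Step 1: Convert E to consistent units (1 GPa = 1000 uN/um^2).
E = 170 GPa = 170000 uN/um^2
Step 2: Compute t^3 = 9^3 = 729
Step 3: Compute L^3 = 379^3 = 54439939
Step 4: k = 170000 * 41 * 729 / (4 * 54439939)
k = 23.3337 uN/um


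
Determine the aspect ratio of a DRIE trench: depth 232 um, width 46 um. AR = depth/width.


Step 1: AR = depth / width
Step 2: AR = 232 / 46
AR = 5.0


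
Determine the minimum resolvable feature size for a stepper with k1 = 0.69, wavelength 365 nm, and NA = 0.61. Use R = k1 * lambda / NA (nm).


Step 1: Identify values: k1 = 0.69, lambda = 365 nm, NA = 0.61
Step 2: R = k1 * lambda / NA
R = 0.69 * 365 / 0.61
R = 412.9 nm


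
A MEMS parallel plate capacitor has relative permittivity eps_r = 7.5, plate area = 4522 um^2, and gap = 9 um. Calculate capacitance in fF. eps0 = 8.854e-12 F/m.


Step 1: Convert area to m^2: A = 4522e-12 m^2
Step 2: Convert gap to m: d = 9e-6 m
Step 3: C = eps0 * eps_r * A / d
C = 8.854e-12 * 7.5 * 4522e-12 / 9e-6
Step 4: Convert to fF (multiply by 1e15).
C = 33.36 fF


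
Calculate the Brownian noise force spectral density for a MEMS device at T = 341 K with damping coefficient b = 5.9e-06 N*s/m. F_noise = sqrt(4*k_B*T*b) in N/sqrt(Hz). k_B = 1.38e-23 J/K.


Step 1: Compute 4 * k_B * T * b
= 4 * 1.38e-23 * 341 * 5.9e-06
= 1.1106e-25 N^2/Hz
Step 2: F_noise = sqrt(1.1106e-25)
F_noise = 3.33e-13 N/sqrt(Hz)


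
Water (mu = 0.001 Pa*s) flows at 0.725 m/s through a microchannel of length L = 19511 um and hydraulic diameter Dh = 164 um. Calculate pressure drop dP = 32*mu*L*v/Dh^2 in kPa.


Step 1: Convert to SI: L = 19511e-6 m, Dh = 164e-6 m
Step 2: dP = 32 * 0.001 * 19511e-6 * 0.725 / (164e-6)^2
Step 3: dP = 16829.83 Pa
Step 4: Convert to kPa: dP = 16.83 kPa
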